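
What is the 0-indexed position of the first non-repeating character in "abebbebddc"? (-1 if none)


Input: abebbebddc
Character frequencies:
  'a': 1
  'b': 4
  'c': 1
  'd': 2
  'e': 2
Scanning left to right for freq == 1:
  Position 0 ('a'): unique! => answer = 0

0


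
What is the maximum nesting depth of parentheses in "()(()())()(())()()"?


Input: "()(()())()(())()()"
Tracking depth:
  Position 0 '(': depth becomes 1
  Position 1 ')': depth becomes 0
  Position 2 '(': depth becomes 1
  Position 3 '(': depth becomes 2
  Position 4 ')': depth becomes 1
  Position 5 '(': depth becomes 2
  Position 6 ')': depth becomes 1
  Position 7 ')': depth becomes 0
  Position 8 '(': depth becomes 1
  Position 9 ')': depth becomes 0
  Position 10 '(': depth becomes 1
  Position 11 '(': depth becomes 2
  Position 12 ')': depth becomes 1
  Position 13 ')': depth becomes 0
  Position 14 '(': depth becomes 1
  Position 15 ')': depth becomes 0
  Position 16 '(': depth becomes 1
  Position 17 ')': depth becomes 0
Maximum depth reached: 2

2


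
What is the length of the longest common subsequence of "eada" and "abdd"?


LCS of "eada" and "abdd"
DP table:
           a    b    d    d
      0    0    0    0    0
  e   0    0    0    0    0
  a   0    1    1    1    1
  d   0    1    1    2    2
  a   0    1    1    2    2
LCS length = dp[4][4] = 2

2


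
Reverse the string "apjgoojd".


Input: apjgoojd
Reading characters right to left:
  Position 7: 'd'
  Position 6: 'j'
  Position 5: 'o'
  Position 4: 'o'
  Position 3: 'g'
  Position 2: 'j'
  Position 1: 'p'
  Position 0: 'a'
Reversed: djoogjpa

djoogjpa


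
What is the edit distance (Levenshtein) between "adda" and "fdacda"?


Computing edit distance: "adda" -> "fdacda"
DP table:
           f    d    a    c    d    a
      0    1    2    3    4    5    6
  a   1    1    2    2    3    4    5
  d   2    2    1    2    3    3    4
  d   3    3    2    2    3    3    4
  a   4    4    3    2    3    4    3
Edit distance = dp[4][6] = 3

3


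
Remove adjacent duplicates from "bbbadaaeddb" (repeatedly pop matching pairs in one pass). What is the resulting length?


Input: bbbadaaeddb
Stack-based adjacent duplicate removal:
  Read 'b': push. Stack: b
  Read 'b': matches stack top 'b' => pop. Stack: (empty)
  Read 'b': push. Stack: b
  Read 'a': push. Stack: ba
  Read 'd': push. Stack: bad
  Read 'a': push. Stack: bada
  Read 'a': matches stack top 'a' => pop. Stack: bad
  Read 'e': push. Stack: bade
  Read 'd': push. Stack: baded
  Read 'd': matches stack top 'd' => pop. Stack: bade
  Read 'b': push. Stack: badeb
Final stack: "badeb" (length 5)

5


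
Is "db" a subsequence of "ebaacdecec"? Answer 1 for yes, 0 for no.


Check if "db" is a subsequence of "ebaacdecec"
Greedy scan:
  Position 0 ('e'): no match needed
  Position 1 ('b'): no match needed
  Position 2 ('a'): no match needed
  Position 3 ('a'): no match needed
  Position 4 ('c'): no match needed
  Position 5 ('d'): matches sub[0] = 'd'
  Position 6 ('e'): no match needed
  Position 7 ('c'): no match needed
  Position 8 ('e'): no match needed
  Position 9 ('c'): no match needed
Only matched 1/2 characters => not a subsequence

0


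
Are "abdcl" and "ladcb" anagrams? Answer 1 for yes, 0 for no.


Strings: "abdcl", "ladcb"
Sorted first:  abcdl
Sorted second: abcdl
Sorted forms match => anagrams

1


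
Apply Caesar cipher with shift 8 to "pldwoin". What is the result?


Caesar cipher: shift "pldwoin" by 8
  'p' (pos 15) + 8 = pos 23 = 'x'
  'l' (pos 11) + 8 = pos 19 = 't'
  'd' (pos 3) + 8 = pos 11 = 'l'
  'w' (pos 22) + 8 = pos 4 = 'e'
  'o' (pos 14) + 8 = pos 22 = 'w'
  'i' (pos 8) + 8 = pos 16 = 'q'
  'n' (pos 13) + 8 = pos 21 = 'v'
Result: xtlewqv

xtlewqv


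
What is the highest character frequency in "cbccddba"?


Input: cbccddba
Character counts:
  'a': 1
  'b': 2
  'c': 3
  'd': 2
Maximum frequency: 3

3


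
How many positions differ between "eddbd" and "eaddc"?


Comparing "eddbd" and "eaddc" position by position:
  Position 0: 'e' vs 'e' => same
  Position 1: 'd' vs 'a' => DIFFER
  Position 2: 'd' vs 'd' => same
  Position 3: 'b' vs 'd' => DIFFER
  Position 4: 'd' vs 'c' => DIFFER
Positions that differ: 3

3


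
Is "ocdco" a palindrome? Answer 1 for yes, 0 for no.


Input: ocdco
Reversed: ocdco
  Compare pos 0 ('o') with pos 4 ('o'): match
  Compare pos 1 ('c') with pos 3 ('c'): match
Result: palindrome

1


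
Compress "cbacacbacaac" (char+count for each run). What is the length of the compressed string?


Input: cbacacbacaac
Runs:
  'c' x 1 => "c1"
  'b' x 1 => "b1"
  'a' x 1 => "a1"
  'c' x 1 => "c1"
  'a' x 1 => "a1"
  'c' x 1 => "c1"
  'b' x 1 => "b1"
  'a' x 1 => "a1"
  'c' x 1 => "c1"
  'a' x 2 => "a2"
  'c' x 1 => "c1"
Compressed: "c1b1a1c1a1c1b1a1c1a2c1"
Compressed length: 22

22


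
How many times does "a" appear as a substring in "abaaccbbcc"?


Searching for "a" in "abaaccbbcc"
Scanning each position:
  Position 0: "a" => MATCH
  Position 1: "b" => no
  Position 2: "a" => MATCH
  Position 3: "a" => MATCH
  Position 4: "c" => no
  Position 5: "c" => no
  Position 6: "b" => no
  Position 7: "b" => no
  Position 8: "c" => no
  Position 9: "c" => no
Total occurrences: 3

3


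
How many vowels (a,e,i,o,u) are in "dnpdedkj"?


Input: dnpdedkj
Checking each character:
  'd' at position 0: consonant
  'n' at position 1: consonant
  'p' at position 2: consonant
  'd' at position 3: consonant
  'e' at position 4: vowel (running total: 1)
  'd' at position 5: consonant
  'k' at position 6: consonant
  'j' at position 7: consonant
Total vowels: 1

1


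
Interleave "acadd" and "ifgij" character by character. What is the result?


Interleaving "acadd" and "ifgij":
  Position 0: 'a' from first, 'i' from second => "ai"
  Position 1: 'c' from first, 'f' from second => "cf"
  Position 2: 'a' from first, 'g' from second => "ag"
  Position 3: 'd' from first, 'i' from second => "di"
  Position 4: 'd' from first, 'j' from second => "dj"
Result: aicfagdidj

aicfagdidj


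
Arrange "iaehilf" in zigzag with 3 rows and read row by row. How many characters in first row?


Zigzag "iaehilf" into 3 rows:
Placing characters:
  'i' => row 0
  'a' => row 1
  'e' => row 2
  'h' => row 1
  'i' => row 0
  'l' => row 1
  'f' => row 2
Rows:
  Row 0: "ii"
  Row 1: "ahl"
  Row 2: "ef"
First row length: 2

2


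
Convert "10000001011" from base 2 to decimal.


Input: "10000001011" in base 2
Positional expansion:
  Digit '1' (value 1) x 2^10 = 1024
  Digit '0' (value 0) x 2^9 = 0
  Digit '0' (value 0) x 2^8 = 0
  Digit '0' (value 0) x 2^7 = 0
  Digit '0' (value 0) x 2^6 = 0
  Digit '0' (value 0) x 2^5 = 0
  Digit '0' (value 0) x 2^4 = 0
  Digit '1' (value 1) x 2^3 = 8
  Digit '0' (value 0) x 2^2 = 0
  Digit '1' (value 1) x 2^1 = 2
  Digit '1' (value 1) x 2^0 = 1
Sum = 1035

1035


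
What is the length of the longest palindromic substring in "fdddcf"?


Input: "fdddcf"
Checking substrings for palindromes:
  [1:4] "ddd" (len 3) => palindrome
  [1:3] "dd" (len 2) => palindrome
  [2:4] "dd" (len 2) => palindrome
Longest palindromic substring: "ddd" with length 3

3


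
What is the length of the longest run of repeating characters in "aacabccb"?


Input: "aacabccb"
Scanning for longest run:
  Position 1 ('a'): continues run of 'a', length=2
  Position 2 ('c'): new char, reset run to 1
  Position 3 ('a'): new char, reset run to 1
  Position 4 ('b'): new char, reset run to 1
  Position 5 ('c'): new char, reset run to 1
  Position 6 ('c'): continues run of 'c', length=2
  Position 7 ('b'): new char, reset run to 1
Longest run: 'a' with length 2

2


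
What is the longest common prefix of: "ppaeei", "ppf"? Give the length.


Words: ppaeei, ppf
  Position 0: all 'p' => match
  Position 1: all 'p' => match
  Position 2: ('a', 'f') => mismatch, stop
LCP = "pp" (length 2)

2


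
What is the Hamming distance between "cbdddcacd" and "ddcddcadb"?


Comparing "cbdddcacd" and "ddcddcadb" position by position:
  Position 0: 'c' vs 'd' => differ
  Position 1: 'b' vs 'd' => differ
  Position 2: 'd' vs 'c' => differ
  Position 3: 'd' vs 'd' => same
  Position 4: 'd' vs 'd' => same
  Position 5: 'c' vs 'c' => same
  Position 6: 'a' vs 'a' => same
  Position 7: 'c' vs 'd' => differ
  Position 8: 'd' vs 'b' => differ
Total differences (Hamming distance): 5

5


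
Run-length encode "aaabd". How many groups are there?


Input: aaabd
Scanning for consecutive runs:
  Group 1: 'a' x 3 (positions 0-2)
  Group 2: 'b' x 1 (positions 3-3)
  Group 3: 'd' x 1 (positions 4-4)
Total groups: 3

3


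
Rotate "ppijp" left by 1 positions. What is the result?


Input: "ppijp", rotate left by 1
First 1 characters: "p"
Remaining characters: "pijp"
Concatenate remaining + first: "pijp" + "p" = "pijpp"

pijpp


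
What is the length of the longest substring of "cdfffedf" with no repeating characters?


Input: "cdfffedf"
Sliding window (track last position of each char):
  Position 0 ('c'): window [0,0] length 1 -- new best
  Position 1 ('d'): window [0,1] length 2 -- new best
  Position 2 ('f'): window [0,2] length 3 -- new best
  Position 3 ('f'): repeat (last at 2), move window start to 3
  Position 3 ('f'): window [3,3] length 1
  Position 4 ('f'): repeat (last at 3), move window start to 4
  Position 4 ('f'): window [4,4] length 1
  Position 5 ('e'): window [4,5] length 2
  Position 6 ('d'): window [4,6] length 3
  Position 7 ('f'): repeat (last at 4), move window start to 5
  Position 7 ('f'): window [5,7] length 3
Longest substring with no repeats: "cdf" with length 3

3


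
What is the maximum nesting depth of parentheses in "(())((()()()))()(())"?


Input: "(())((()()()))()(())"
Tracking depth:
  Position 0 '(': depth becomes 1
  Position 1 '(': depth becomes 2
  Position 2 ')': depth becomes 1
  Position 3 ')': depth becomes 0
  Position 4 '(': depth becomes 1
  Position 5 '(': depth becomes 2
  Position 6 '(': depth becomes 3
  Position 7 ')': depth becomes 2
  Position 8 '(': depth becomes 3
  Position 9 ')': depth becomes 2
  Position 10 '(': depth becomes 3
  Position 11 ')': depth becomes 2
  Position 12 ')': depth becomes 1
  Position 13 ')': depth becomes 0
  Position 14 '(': depth becomes 1
  Position 15 ')': depth becomes 0
  Position 16 '(': depth becomes 1
  Position 17 '(': depth becomes 2
  Position 18 ')': depth becomes 1
  Position 19 ')': depth becomes 0
Maximum depth reached: 3

3


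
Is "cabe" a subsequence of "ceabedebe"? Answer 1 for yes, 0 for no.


Check if "cabe" is a subsequence of "ceabedebe"
Greedy scan:
  Position 0 ('c'): matches sub[0] = 'c'
  Position 1 ('e'): no match needed
  Position 2 ('a'): matches sub[1] = 'a'
  Position 3 ('b'): matches sub[2] = 'b'
  Position 4 ('e'): matches sub[3] = 'e'
  Position 5 ('d'): no match needed
  Position 6 ('e'): no match needed
  Position 7 ('b'): no match needed
  Position 8 ('e'): no match needed
All 4 characters matched => is a subsequence

1


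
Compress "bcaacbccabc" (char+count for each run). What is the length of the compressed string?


Input: bcaacbccabc
Runs:
  'b' x 1 => "b1"
  'c' x 1 => "c1"
  'a' x 2 => "a2"
  'c' x 1 => "c1"
  'b' x 1 => "b1"
  'c' x 2 => "c2"
  'a' x 1 => "a1"
  'b' x 1 => "b1"
  'c' x 1 => "c1"
Compressed: "b1c1a2c1b1c2a1b1c1"
Compressed length: 18

18


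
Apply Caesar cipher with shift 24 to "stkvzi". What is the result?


Caesar cipher: shift "stkvzi" by 24
  's' (pos 18) + 24 = pos 16 = 'q'
  't' (pos 19) + 24 = pos 17 = 'r'
  'k' (pos 10) + 24 = pos 8 = 'i'
  'v' (pos 21) + 24 = pos 19 = 't'
  'z' (pos 25) + 24 = pos 23 = 'x'
  'i' (pos 8) + 24 = pos 6 = 'g'
Result: qritxg

qritxg


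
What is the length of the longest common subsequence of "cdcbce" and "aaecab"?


LCS of "cdcbce" and "aaecab"
DP table:
           a    a    e    c    a    b
      0    0    0    0    0    0    0
  c   0    0    0    0    1    1    1
  d   0    0    0    0    1    1    1
  c   0    0    0    0    1    1    1
  b   0    0    0    0    1    1    2
  c   0    0    0    0    1    1    2
  e   0    0    0    1    1    1    2
LCS length = dp[6][6] = 2

2


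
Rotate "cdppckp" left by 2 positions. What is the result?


Input: "cdppckp", rotate left by 2
First 2 characters: "cd"
Remaining characters: "ppckp"
Concatenate remaining + first: "ppckp" + "cd" = "ppckpcd"

ppckpcd


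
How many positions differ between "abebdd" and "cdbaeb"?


Comparing "abebdd" and "cdbaeb" position by position:
  Position 0: 'a' vs 'c' => DIFFER
  Position 1: 'b' vs 'd' => DIFFER
  Position 2: 'e' vs 'b' => DIFFER
  Position 3: 'b' vs 'a' => DIFFER
  Position 4: 'd' vs 'e' => DIFFER
  Position 5: 'd' vs 'b' => DIFFER
Positions that differ: 6

6


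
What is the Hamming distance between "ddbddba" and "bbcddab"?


Comparing "ddbddba" and "bbcddab" position by position:
  Position 0: 'd' vs 'b' => differ
  Position 1: 'd' vs 'b' => differ
  Position 2: 'b' vs 'c' => differ
  Position 3: 'd' vs 'd' => same
  Position 4: 'd' vs 'd' => same
  Position 5: 'b' vs 'a' => differ
  Position 6: 'a' vs 'b' => differ
Total differences (Hamming distance): 5

5


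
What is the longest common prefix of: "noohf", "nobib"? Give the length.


Words: noohf, nobib
  Position 0: all 'n' => match
  Position 1: all 'o' => match
  Position 2: ('o', 'b') => mismatch, stop
LCP = "no" (length 2)

2


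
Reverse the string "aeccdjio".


Input: aeccdjio
Reading characters right to left:
  Position 7: 'o'
  Position 6: 'i'
  Position 5: 'j'
  Position 4: 'd'
  Position 3: 'c'
  Position 2: 'c'
  Position 1: 'e'
  Position 0: 'a'
Reversed: oijdccea

oijdccea


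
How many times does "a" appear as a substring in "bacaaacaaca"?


Searching for "a" in "bacaaacaaca"
Scanning each position:
  Position 0: "b" => no
  Position 1: "a" => MATCH
  Position 2: "c" => no
  Position 3: "a" => MATCH
  Position 4: "a" => MATCH
  Position 5: "a" => MATCH
  Position 6: "c" => no
  Position 7: "a" => MATCH
  Position 8: "a" => MATCH
  Position 9: "c" => no
  Position 10: "a" => MATCH
Total occurrences: 7

7


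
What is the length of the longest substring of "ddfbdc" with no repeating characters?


Input: "ddfbdc"
Sliding window (track last position of each char):
  Position 0 ('d'): window [0,0] length 1 -- new best
  Position 1 ('d'): repeat (last at 0), move window start to 1
  Position 1 ('d'): window [1,1] length 1
  Position 2 ('f'): window [1,2] length 2 -- new best
  Position 3 ('b'): window [1,3] length 3 -- new best
  Position 4 ('d'): repeat (last at 1), move window start to 2
  Position 4 ('d'): window [2,4] length 3
  Position 5 ('c'): window [2,5] length 4 -- new best
Longest substring with no repeats: "fbdc" with length 4

4


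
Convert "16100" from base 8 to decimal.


Input: "16100" in base 8
Positional expansion:
  Digit '1' (value 1) x 8^4 = 4096
  Digit '6' (value 6) x 8^3 = 3072
  Digit '1' (value 1) x 8^2 = 64
  Digit '0' (value 0) x 8^1 = 0
  Digit '0' (value 0) x 8^0 = 0
Sum = 7232

7232


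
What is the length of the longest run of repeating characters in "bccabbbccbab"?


Input: "bccabbbccbab"
Scanning for longest run:
  Position 1 ('c'): new char, reset run to 1
  Position 2 ('c'): continues run of 'c', length=2
  Position 3 ('a'): new char, reset run to 1
  Position 4 ('b'): new char, reset run to 1
  Position 5 ('b'): continues run of 'b', length=2
  Position 6 ('b'): continues run of 'b', length=3
  Position 7 ('c'): new char, reset run to 1
  Position 8 ('c'): continues run of 'c', length=2
  Position 9 ('b'): new char, reset run to 1
  Position 10 ('a'): new char, reset run to 1
  Position 11 ('b'): new char, reset run to 1
Longest run: 'b' with length 3

3


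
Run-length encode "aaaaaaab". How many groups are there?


Input: aaaaaaab
Scanning for consecutive runs:
  Group 1: 'a' x 7 (positions 0-6)
  Group 2: 'b' x 1 (positions 7-7)
Total groups: 2

2


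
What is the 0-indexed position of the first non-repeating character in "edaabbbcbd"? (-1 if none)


Input: edaabbbcbd
Character frequencies:
  'a': 2
  'b': 4
  'c': 1
  'd': 2
  'e': 1
Scanning left to right for freq == 1:
  Position 0 ('e'): unique! => answer = 0

0


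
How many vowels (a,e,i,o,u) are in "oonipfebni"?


Input: oonipfebni
Checking each character:
  'o' at position 0: vowel (running total: 1)
  'o' at position 1: vowel (running total: 2)
  'n' at position 2: consonant
  'i' at position 3: vowel (running total: 3)
  'p' at position 4: consonant
  'f' at position 5: consonant
  'e' at position 6: vowel (running total: 4)
  'b' at position 7: consonant
  'n' at position 8: consonant
  'i' at position 9: vowel (running total: 5)
Total vowels: 5

5


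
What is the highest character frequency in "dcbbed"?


Input: dcbbed
Character counts:
  'b': 2
  'c': 1
  'd': 2
  'e': 1
Maximum frequency: 2

2


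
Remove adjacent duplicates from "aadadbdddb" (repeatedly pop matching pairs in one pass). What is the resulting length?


Input: aadadbdddb
Stack-based adjacent duplicate removal:
  Read 'a': push. Stack: a
  Read 'a': matches stack top 'a' => pop. Stack: (empty)
  Read 'd': push. Stack: d
  Read 'a': push. Stack: da
  Read 'd': push. Stack: dad
  Read 'b': push. Stack: dadb
  Read 'd': push. Stack: dadbd
  Read 'd': matches stack top 'd' => pop. Stack: dadb
  Read 'd': push. Stack: dadbd
  Read 'b': push. Stack: dadbdb
Final stack: "dadbdb" (length 6)

6


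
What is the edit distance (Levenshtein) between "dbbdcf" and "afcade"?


Computing edit distance: "dbbdcf" -> "afcade"
DP table:
           a    f    c    a    d    e
      0    1    2    3    4    5    6
  d   1    1    2    3    4    4    5
  b   2    2    2    3    4    5    5
  b   3    3    3    3    4    5    6
  d   4    4    4    4    4    4    5
  c   5    5    5    4    5    5    5
  f   6    6    5    5    5    6    6
Edit distance = dp[6][6] = 6

6


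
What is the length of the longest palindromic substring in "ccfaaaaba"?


Input: "ccfaaaaba"
Checking substrings for palindromes:
  [3:7] "aaaa" (len 4) => palindrome
  [3:6] "aaa" (len 3) => palindrome
  [4:7] "aaa" (len 3) => palindrome
  [6:9] "aba" (len 3) => palindrome
  [0:2] "cc" (len 2) => palindrome
  [3:5] "aa" (len 2) => palindrome
Longest palindromic substring: "aaaa" with length 4

4


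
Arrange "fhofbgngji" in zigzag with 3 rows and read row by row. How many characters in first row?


Zigzag "fhofbgngji" into 3 rows:
Placing characters:
  'f' => row 0
  'h' => row 1
  'o' => row 2
  'f' => row 1
  'b' => row 0
  'g' => row 1
  'n' => row 2
  'g' => row 1
  'j' => row 0
  'i' => row 1
Rows:
  Row 0: "fbj"
  Row 1: "hfggi"
  Row 2: "on"
First row length: 3

3


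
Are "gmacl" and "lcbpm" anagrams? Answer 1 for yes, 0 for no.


Strings: "gmacl", "lcbpm"
Sorted first:  acglm
Sorted second: bclmp
Differ at position 0: 'a' vs 'b' => not anagrams

0


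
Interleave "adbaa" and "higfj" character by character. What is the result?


Interleaving "adbaa" and "higfj":
  Position 0: 'a' from first, 'h' from second => "ah"
  Position 1: 'd' from first, 'i' from second => "di"
  Position 2: 'b' from first, 'g' from second => "bg"
  Position 3: 'a' from first, 'f' from second => "af"
  Position 4: 'a' from first, 'j' from second => "aj"
Result: ahdibgafaj

ahdibgafaj


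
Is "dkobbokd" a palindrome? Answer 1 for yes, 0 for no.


Input: dkobbokd
Reversed: dkobbokd
  Compare pos 0 ('d') with pos 7 ('d'): match
  Compare pos 1 ('k') with pos 6 ('k'): match
  Compare pos 2 ('o') with pos 5 ('o'): match
  Compare pos 3 ('b') with pos 4 ('b'): match
Result: palindrome

1


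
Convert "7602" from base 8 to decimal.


Input: "7602" in base 8
Positional expansion:
  Digit '7' (value 7) x 8^3 = 3584
  Digit '6' (value 6) x 8^2 = 384
  Digit '0' (value 0) x 8^1 = 0
  Digit '2' (value 2) x 8^0 = 2
Sum = 3970

3970


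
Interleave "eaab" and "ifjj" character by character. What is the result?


Interleaving "eaab" and "ifjj":
  Position 0: 'e' from first, 'i' from second => "ei"
  Position 1: 'a' from first, 'f' from second => "af"
  Position 2: 'a' from first, 'j' from second => "aj"
  Position 3: 'b' from first, 'j' from second => "bj"
Result: eiafajbj

eiafajbj


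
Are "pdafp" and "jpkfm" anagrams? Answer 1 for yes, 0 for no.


Strings: "pdafp", "jpkfm"
Sorted first:  adfpp
Sorted second: fjkmp
Differ at position 0: 'a' vs 'f' => not anagrams

0


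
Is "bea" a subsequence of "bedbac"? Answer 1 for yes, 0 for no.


Check if "bea" is a subsequence of "bedbac"
Greedy scan:
  Position 0 ('b'): matches sub[0] = 'b'
  Position 1 ('e'): matches sub[1] = 'e'
  Position 2 ('d'): no match needed
  Position 3 ('b'): no match needed
  Position 4 ('a'): matches sub[2] = 'a'
  Position 5 ('c'): no match needed
All 3 characters matched => is a subsequence

1


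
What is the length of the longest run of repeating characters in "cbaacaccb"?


Input: "cbaacaccb"
Scanning for longest run:
  Position 1 ('b'): new char, reset run to 1
  Position 2 ('a'): new char, reset run to 1
  Position 3 ('a'): continues run of 'a', length=2
  Position 4 ('c'): new char, reset run to 1
  Position 5 ('a'): new char, reset run to 1
  Position 6 ('c'): new char, reset run to 1
  Position 7 ('c'): continues run of 'c', length=2
  Position 8 ('b'): new char, reset run to 1
Longest run: 'a' with length 2

2


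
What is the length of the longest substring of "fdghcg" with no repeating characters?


Input: "fdghcg"
Sliding window (track last position of each char):
  Position 0 ('f'): window [0,0] length 1 -- new best
  Position 1 ('d'): window [0,1] length 2 -- new best
  Position 2 ('g'): window [0,2] length 3 -- new best
  Position 3 ('h'): window [0,3] length 4 -- new best
  Position 4 ('c'): window [0,4] length 5 -- new best
  Position 5 ('g'): repeat (last at 2), move window start to 3
  Position 5 ('g'): window [3,5] length 3
Longest substring with no repeats: "fdghc" with length 5

5


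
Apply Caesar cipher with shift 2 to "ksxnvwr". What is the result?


Caesar cipher: shift "ksxnvwr" by 2
  'k' (pos 10) + 2 = pos 12 = 'm'
  's' (pos 18) + 2 = pos 20 = 'u'
  'x' (pos 23) + 2 = pos 25 = 'z'
  'n' (pos 13) + 2 = pos 15 = 'p'
  'v' (pos 21) + 2 = pos 23 = 'x'
  'w' (pos 22) + 2 = pos 24 = 'y'
  'r' (pos 17) + 2 = pos 19 = 't'
Result: muzpxyt

muzpxyt


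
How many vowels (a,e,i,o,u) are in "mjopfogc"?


Input: mjopfogc
Checking each character:
  'm' at position 0: consonant
  'j' at position 1: consonant
  'o' at position 2: vowel (running total: 1)
  'p' at position 3: consonant
  'f' at position 4: consonant
  'o' at position 5: vowel (running total: 2)
  'g' at position 6: consonant
  'c' at position 7: consonant
Total vowels: 2

2


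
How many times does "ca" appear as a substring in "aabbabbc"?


Searching for "ca" in "aabbabbc"
Scanning each position:
  Position 0: "aa" => no
  Position 1: "ab" => no
  Position 2: "bb" => no
  Position 3: "ba" => no
  Position 4: "ab" => no
  Position 5: "bb" => no
  Position 6: "bc" => no
Total occurrences: 0

0


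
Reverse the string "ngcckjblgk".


Input: ngcckjblgk
Reading characters right to left:
  Position 9: 'k'
  Position 8: 'g'
  Position 7: 'l'
  Position 6: 'b'
  Position 5: 'j'
  Position 4: 'k'
  Position 3: 'c'
  Position 2: 'c'
  Position 1: 'g'
  Position 0: 'n'
Reversed: kglbjkccgn

kglbjkccgn


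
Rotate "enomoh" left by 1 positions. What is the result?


Input: "enomoh", rotate left by 1
First 1 characters: "e"
Remaining characters: "nomoh"
Concatenate remaining + first: "nomoh" + "e" = "nomohe"

nomohe


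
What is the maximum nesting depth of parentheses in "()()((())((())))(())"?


Input: "()()((())((())))(())"
Tracking depth:
  Position 0 '(': depth becomes 1
  Position 1 ')': depth becomes 0
  Position 2 '(': depth becomes 1
  Position 3 ')': depth becomes 0
  Position 4 '(': depth becomes 1
  Position 5 '(': depth becomes 2
  Position 6 '(': depth becomes 3
  Position 7 ')': depth becomes 2
  Position 8 ')': depth becomes 1
  Position 9 '(': depth becomes 2
  Position 10 '(': depth becomes 3
  Position 11 '(': depth becomes 4
  Position 12 ')': depth becomes 3
  Position 13 ')': depth becomes 2
  Position 14 ')': depth becomes 1
  Position 15 ')': depth becomes 0
  Position 16 '(': depth becomes 1
  Position 17 '(': depth becomes 2
  Position 18 ')': depth becomes 1
  Position 19 ')': depth becomes 0
Maximum depth reached: 4

4


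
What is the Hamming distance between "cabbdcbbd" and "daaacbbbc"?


Comparing "cabbdcbbd" and "daaacbbbc" position by position:
  Position 0: 'c' vs 'd' => differ
  Position 1: 'a' vs 'a' => same
  Position 2: 'b' vs 'a' => differ
  Position 3: 'b' vs 'a' => differ
  Position 4: 'd' vs 'c' => differ
  Position 5: 'c' vs 'b' => differ
  Position 6: 'b' vs 'b' => same
  Position 7: 'b' vs 'b' => same
  Position 8: 'd' vs 'c' => differ
Total differences (Hamming distance): 6

6


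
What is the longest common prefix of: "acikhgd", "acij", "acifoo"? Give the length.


Words: acikhgd, acij, acifoo
  Position 0: all 'a' => match
  Position 1: all 'c' => match
  Position 2: all 'i' => match
  Position 3: ('k', 'j', 'f') => mismatch, stop
LCP = "aci" (length 3)

3


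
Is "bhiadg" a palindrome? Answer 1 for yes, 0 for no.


Input: bhiadg
Reversed: gdaihb
  Compare pos 0 ('b') with pos 5 ('g'): MISMATCH
  Compare pos 1 ('h') with pos 4 ('d'): MISMATCH
  Compare pos 2 ('i') with pos 3 ('a'): MISMATCH
Result: not a palindrome

0


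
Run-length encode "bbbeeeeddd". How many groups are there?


Input: bbbeeeeddd
Scanning for consecutive runs:
  Group 1: 'b' x 3 (positions 0-2)
  Group 2: 'e' x 4 (positions 3-6)
  Group 3: 'd' x 3 (positions 7-9)
Total groups: 3

3


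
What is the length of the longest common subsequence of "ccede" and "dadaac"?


LCS of "ccede" and "dadaac"
DP table:
           d    a    d    a    a    c
      0    0    0    0    0    0    0
  c   0    0    0    0    0    0    1
  c   0    0    0    0    0    0    1
  e   0    0    0    0    0    0    1
  d   0    1    1    1    1    1    1
  e   0    1    1    1    1    1    1
LCS length = dp[5][6] = 1

1


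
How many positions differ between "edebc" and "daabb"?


Comparing "edebc" and "daabb" position by position:
  Position 0: 'e' vs 'd' => DIFFER
  Position 1: 'd' vs 'a' => DIFFER
  Position 2: 'e' vs 'a' => DIFFER
  Position 3: 'b' vs 'b' => same
  Position 4: 'c' vs 'b' => DIFFER
Positions that differ: 4

4


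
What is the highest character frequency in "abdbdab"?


Input: abdbdab
Character counts:
  'a': 2
  'b': 3
  'd': 2
Maximum frequency: 3

3


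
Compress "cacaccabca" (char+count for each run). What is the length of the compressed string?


Input: cacaccabca
Runs:
  'c' x 1 => "c1"
  'a' x 1 => "a1"
  'c' x 1 => "c1"
  'a' x 1 => "a1"
  'c' x 2 => "c2"
  'a' x 1 => "a1"
  'b' x 1 => "b1"
  'c' x 1 => "c1"
  'a' x 1 => "a1"
Compressed: "c1a1c1a1c2a1b1c1a1"
Compressed length: 18

18


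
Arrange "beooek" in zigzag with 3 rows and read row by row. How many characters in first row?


Zigzag "beooek" into 3 rows:
Placing characters:
  'b' => row 0
  'e' => row 1
  'o' => row 2
  'o' => row 1
  'e' => row 0
  'k' => row 1
Rows:
  Row 0: "be"
  Row 1: "eok"
  Row 2: "o"
First row length: 2

2


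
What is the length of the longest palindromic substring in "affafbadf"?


Input: "affafbadf"
Checking substrings for palindromes:
  [0:4] "affa" (len 4) => palindrome
  [2:5] "faf" (len 3) => palindrome
  [1:3] "ff" (len 2) => palindrome
Longest palindromic substring: "affa" with length 4

4


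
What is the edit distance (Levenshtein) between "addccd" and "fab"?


Computing edit distance: "addccd" -> "fab"
DP table:
           f    a    b
      0    1    2    3
  a   1    1    1    2
  d   2    2    2    2
  d   3    3    3    3
  c   4    4    4    4
  c   5    5    5    5
  d   6    6    6    6
Edit distance = dp[6][3] = 6

6


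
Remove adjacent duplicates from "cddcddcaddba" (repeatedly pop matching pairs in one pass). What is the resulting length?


Input: cddcddcaddba
Stack-based adjacent duplicate removal:
  Read 'c': push. Stack: c
  Read 'd': push. Stack: cd
  Read 'd': matches stack top 'd' => pop. Stack: c
  Read 'c': matches stack top 'c' => pop. Stack: (empty)
  Read 'd': push. Stack: d
  Read 'd': matches stack top 'd' => pop. Stack: (empty)
  Read 'c': push. Stack: c
  Read 'a': push. Stack: ca
  Read 'd': push. Stack: cad
  Read 'd': matches stack top 'd' => pop. Stack: ca
  Read 'b': push. Stack: cab
  Read 'a': push. Stack: caba
Final stack: "caba" (length 4)

4


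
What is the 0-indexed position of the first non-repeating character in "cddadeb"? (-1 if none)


Input: cddadeb
Character frequencies:
  'a': 1
  'b': 1
  'c': 1
  'd': 3
  'e': 1
Scanning left to right for freq == 1:
  Position 0 ('c'): unique! => answer = 0

0


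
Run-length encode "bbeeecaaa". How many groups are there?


Input: bbeeecaaa
Scanning for consecutive runs:
  Group 1: 'b' x 2 (positions 0-1)
  Group 2: 'e' x 3 (positions 2-4)
  Group 3: 'c' x 1 (positions 5-5)
  Group 4: 'a' x 3 (positions 6-8)
Total groups: 4

4


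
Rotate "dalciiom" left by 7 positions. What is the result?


Input: "dalciiom", rotate left by 7
First 7 characters: "dalciio"
Remaining characters: "m"
Concatenate remaining + first: "m" + "dalciio" = "mdalciio"

mdalciio


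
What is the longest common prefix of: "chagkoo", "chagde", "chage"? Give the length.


Words: chagkoo, chagde, chage
  Position 0: all 'c' => match
  Position 1: all 'h' => match
  Position 2: all 'a' => match
  Position 3: all 'g' => match
  Position 4: ('k', 'd', 'e') => mismatch, stop
LCP = "chag" (length 4)

4


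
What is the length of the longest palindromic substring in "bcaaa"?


Input: "bcaaa"
Checking substrings for palindromes:
  [2:5] "aaa" (len 3) => palindrome
  [2:4] "aa" (len 2) => palindrome
  [3:5] "aa" (len 2) => palindrome
Longest palindromic substring: "aaa" with length 3

3


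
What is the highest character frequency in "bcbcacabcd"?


Input: bcbcacabcd
Character counts:
  'a': 2
  'b': 3
  'c': 4
  'd': 1
Maximum frequency: 4

4


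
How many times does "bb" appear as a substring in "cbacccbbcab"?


Searching for "bb" in "cbacccbbcab"
Scanning each position:
  Position 0: "cb" => no
  Position 1: "ba" => no
  Position 2: "ac" => no
  Position 3: "cc" => no
  Position 4: "cc" => no
  Position 5: "cb" => no
  Position 6: "bb" => MATCH
  Position 7: "bc" => no
  Position 8: "ca" => no
  Position 9: "ab" => no
Total occurrences: 1

1


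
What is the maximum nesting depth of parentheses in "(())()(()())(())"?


Input: "(())()(()())(())"
Tracking depth:
  Position 0 '(': depth becomes 1
  Position 1 '(': depth becomes 2
  Position 2 ')': depth becomes 1
  Position 3 ')': depth becomes 0
  Position 4 '(': depth becomes 1
  Position 5 ')': depth becomes 0
  Position 6 '(': depth becomes 1
  Position 7 '(': depth becomes 2
  Position 8 ')': depth becomes 1
  Position 9 '(': depth becomes 2
  Position 10 ')': depth becomes 1
  Position 11 ')': depth becomes 0
  Position 12 '(': depth becomes 1
  Position 13 '(': depth becomes 2
  Position 14 ')': depth becomes 1
  Position 15 ')': depth becomes 0
Maximum depth reached: 2

2


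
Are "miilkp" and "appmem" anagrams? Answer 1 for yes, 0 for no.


Strings: "miilkp", "appmem"
Sorted first:  iiklmp
Sorted second: aemmpp
Differ at position 0: 'i' vs 'a' => not anagrams

0


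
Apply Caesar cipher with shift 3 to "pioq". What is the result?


Caesar cipher: shift "pioq" by 3
  'p' (pos 15) + 3 = pos 18 = 's'
  'i' (pos 8) + 3 = pos 11 = 'l'
  'o' (pos 14) + 3 = pos 17 = 'r'
  'q' (pos 16) + 3 = pos 19 = 't'
Result: slrt

slrt


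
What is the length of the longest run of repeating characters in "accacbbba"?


Input: "accacbbba"
Scanning for longest run:
  Position 1 ('c'): new char, reset run to 1
  Position 2 ('c'): continues run of 'c', length=2
  Position 3 ('a'): new char, reset run to 1
  Position 4 ('c'): new char, reset run to 1
  Position 5 ('b'): new char, reset run to 1
  Position 6 ('b'): continues run of 'b', length=2
  Position 7 ('b'): continues run of 'b', length=3
  Position 8 ('a'): new char, reset run to 1
Longest run: 'b' with length 3

3


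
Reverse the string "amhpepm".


Input: amhpepm
Reading characters right to left:
  Position 6: 'm'
  Position 5: 'p'
  Position 4: 'e'
  Position 3: 'p'
  Position 2: 'h'
  Position 1: 'm'
  Position 0: 'a'
Reversed: mpephma

mpephma


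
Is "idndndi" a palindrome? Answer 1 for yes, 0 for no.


Input: idndndi
Reversed: idndndi
  Compare pos 0 ('i') with pos 6 ('i'): match
  Compare pos 1 ('d') with pos 5 ('d'): match
  Compare pos 2 ('n') with pos 4 ('n'): match
Result: palindrome

1


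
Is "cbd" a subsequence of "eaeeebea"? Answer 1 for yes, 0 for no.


Check if "cbd" is a subsequence of "eaeeebea"
Greedy scan:
  Position 0 ('e'): no match needed
  Position 1 ('a'): no match needed
  Position 2 ('e'): no match needed
  Position 3 ('e'): no match needed
  Position 4 ('e'): no match needed
  Position 5 ('b'): no match needed
  Position 6 ('e'): no match needed
  Position 7 ('a'): no match needed
Only matched 0/3 characters => not a subsequence

0


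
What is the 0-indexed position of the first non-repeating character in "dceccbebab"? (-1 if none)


Input: dceccbebab
Character frequencies:
  'a': 1
  'b': 3
  'c': 3
  'd': 1
  'e': 2
Scanning left to right for freq == 1:
  Position 0 ('d'): unique! => answer = 0

0


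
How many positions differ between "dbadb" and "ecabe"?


Comparing "dbadb" and "ecabe" position by position:
  Position 0: 'd' vs 'e' => DIFFER
  Position 1: 'b' vs 'c' => DIFFER
  Position 2: 'a' vs 'a' => same
  Position 3: 'd' vs 'b' => DIFFER
  Position 4: 'b' vs 'e' => DIFFER
Positions that differ: 4

4


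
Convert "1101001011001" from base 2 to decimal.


Input: "1101001011001" in base 2
Positional expansion:
  Digit '1' (value 1) x 2^12 = 4096
  Digit '1' (value 1) x 2^11 = 2048
  Digit '0' (value 0) x 2^10 = 0
  Digit '1' (value 1) x 2^9 = 512
  Digit '0' (value 0) x 2^8 = 0
  Digit '0' (value 0) x 2^7 = 0
  Digit '1' (value 1) x 2^6 = 64
  Digit '0' (value 0) x 2^5 = 0
  Digit '1' (value 1) x 2^4 = 16
  Digit '1' (value 1) x 2^3 = 8
  Digit '0' (value 0) x 2^2 = 0
  Digit '0' (value 0) x 2^1 = 0
  Digit '1' (value 1) x 2^0 = 1
Sum = 6745

6745


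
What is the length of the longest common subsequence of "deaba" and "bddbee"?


LCS of "deaba" and "bddbee"
DP table:
           b    d    d    b    e    e
      0    0    0    0    0    0    0
  d   0    0    1    1    1    1    1
  e   0    0    1    1    1    2    2
  a   0    0    1    1    1    2    2
  b   0    1    1    1    2    2    2
  a   0    1    1    1    2    2    2
LCS length = dp[5][6] = 2

2


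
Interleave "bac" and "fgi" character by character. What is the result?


Interleaving "bac" and "fgi":
  Position 0: 'b' from first, 'f' from second => "bf"
  Position 1: 'a' from first, 'g' from second => "ag"
  Position 2: 'c' from first, 'i' from second => "ci"
Result: bfagci

bfagci


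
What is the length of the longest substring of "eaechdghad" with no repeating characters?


Input: "eaechdghad"
Sliding window (track last position of each char):
  Position 0 ('e'): window [0,0] length 1 -- new best
  Position 1 ('a'): window [0,1] length 2 -- new best
  Position 2 ('e'): repeat (last at 0), move window start to 1
  Position 2 ('e'): window [1,2] length 2
  Position 3 ('c'): window [1,3] length 3 -- new best
  Position 4 ('h'): window [1,4] length 4 -- new best
  Position 5 ('d'): window [1,5] length 5 -- new best
  Position 6 ('g'): window [1,6] length 6 -- new best
  Position 7 ('h'): repeat (last at 4), move window start to 5
  Position 7 ('h'): window [5,7] length 3
  Position 8 ('a'): window [5,8] length 4
  Position 9 ('d'): repeat (last at 5), move window start to 6
  Position 9 ('d'): window [6,9] length 4
Longest substring with no repeats: "aechdg" with length 6

6


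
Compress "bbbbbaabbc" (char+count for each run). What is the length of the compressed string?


Input: bbbbbaabbc
Runs:
  'b' x 5 => "b5"
  'a' x 2 => "a2"
  'b' x 2 => "b2"
  'c' x 1 => "c1"
Compressed: "b5a2b2c1"
Compressed length: 8

8


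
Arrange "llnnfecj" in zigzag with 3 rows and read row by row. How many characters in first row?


Zigzag "llnnfecj" into 3 rows:
Placing characters:
  'l' => row 0
  'l' => row 1
  'n' => row 2
  'n' => row 1
  'f' => row 0
  'e' => row 1
  'c' => row 2
  'j' => row 1
Rows:
  Row 0: "lf"
  Row 1: "lnej"
  Row 2: "nc"
First row length: 2

2


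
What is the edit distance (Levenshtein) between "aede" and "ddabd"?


Computing edit distance: "aede" -> "ddabd"
DP table:
           d    d    a    b    d
      0    1    2    3    4    5
  a   1    1    2    2    3    4
  e   2    2    2    3    3    4
  d   3    2    2    3    4    3
  e   4    3    3    3    4    4
Edit distance = dp[4][5] = 4

4


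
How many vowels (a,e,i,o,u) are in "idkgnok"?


Input: idkgnok
Checking each character:
  'i' at position 0: vowel (running total: 1)
  'd' at position 1: consonant
  'k' at position 2: consonant
  'g' at position 3: consonant
  'n' at position 4: consonant
  'o' at position 5: vowel (running total: 2)
  'k' at position 6: consonant
Total vowels: 2

2


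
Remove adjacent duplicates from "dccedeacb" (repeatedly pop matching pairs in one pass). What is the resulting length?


Input: dccedeacb
Stack-based adjacent duplicate removal:
  Read 'd': push. Stack: d
  Read 'c': push. Stack: dc
  Read 'c': matches stack top 'c' => pop. Stack: d
  Read 'e': push. Stack: de
  Read 'd': push. Stack: ded
  Read 'e': push. Stack: dede
  Read 'a': push. Stack: dedea
  Read 'c': push. Stack: dedeac
  Read 'b': push. Stack: dedeacb
Final stack: "dedeacb" (length 7)

7


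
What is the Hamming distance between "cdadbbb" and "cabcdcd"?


Comparing "cdadbbb" and "cabcdcd" position by position:
  Position 0: 'c' vs 'c' => same
  Position 1: 'd' vs 'a' => differ
  Position 2: 'a' vs 'b' => differ
  Position 3: 'd' vs 'c' => differ
  Position 4: 'b' vs 'd' => differ
  Position 5: 'b' vs 'c' => differ
  Position 6: 'b' vs 'd' => differ
Total differences (Hamming distance): 6

6


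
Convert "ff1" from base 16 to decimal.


Input: "ff1" in base 16
Positional expansion:
  Digit 'f' (value 15) x 16^2 = 3840
  Digit 'f' (value 15) x 16^1 = 240
  Digit '1' (value 1) x 16^0 = 1
Sum = 4081

4081


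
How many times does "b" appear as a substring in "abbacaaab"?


Searching for "b" in "abbacaaab"
Scanning each position:
  Position 0: "a" => no
  Position 1: "b" => MATCH
  Position 2: "b" => MATCH
  Position 3: "a" => no
  Position 4: "c" => no
  Position 5: "a" => no
  Position 6: "a" => no
  Position 7: "a" => no
  Position 8: "b" => MATCH
Total occurrences: 3

3


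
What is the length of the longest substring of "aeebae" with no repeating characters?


Input: "aeebae"
Sliding window (track last position of each char):
  Position 0 ('a'): window [0,0] length 1 -- new best
  Position 1 ('e'): window [0,1] length 2 -- new best
  Position 2 ('e'): repeat (last at 1), move window start to 2
  Position 2 ('e'): window [2,2] length 1
  Position 3 ('b'): window [2,3] length 2
  Position 4 ('a'): window [2,4] length 3 -- new best
  Position 5 ('e'): repeat (last at 2), move window start to 3
  Position 5 ('e'): window [3,5] length 3
Longest substring with no repeats: "eba" with length 3

3


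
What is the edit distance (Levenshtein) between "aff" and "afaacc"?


Computing edit distance: "aff" -> "afaacc"
DP table:
           a    f    a    a    c    c
      0    1    2    3    4    5    6
  a   1    0    1    2    3    4    5
  f   2    1    0    1    2    3    4
  f   3    2    1    1    2    3    4
Edit distance = dp[3][6] = 4

4


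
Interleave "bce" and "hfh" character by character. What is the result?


Interleaving "bce" and "hfh":
  Position 0: 'b' from first, 'h' from second => "bh"
  Position 1: 'c' from first, 'f' from second => "cf"
  Position 2: 'e' from first, 'h' from second => "eh"
Result: bhcfeh

bhcfeh
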